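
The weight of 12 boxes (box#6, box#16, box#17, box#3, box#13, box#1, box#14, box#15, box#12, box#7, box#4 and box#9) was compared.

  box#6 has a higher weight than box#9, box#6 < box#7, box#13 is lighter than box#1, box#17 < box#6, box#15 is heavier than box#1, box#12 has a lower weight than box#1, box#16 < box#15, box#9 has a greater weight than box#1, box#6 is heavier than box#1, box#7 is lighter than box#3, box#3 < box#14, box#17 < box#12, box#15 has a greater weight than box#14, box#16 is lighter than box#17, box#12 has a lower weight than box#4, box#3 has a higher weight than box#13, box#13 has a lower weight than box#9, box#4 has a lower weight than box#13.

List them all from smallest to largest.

box#16 < box#17 < box#12 < box#4 < box#13 < box#1 < box#9 < box#6 < box#7 < box#3 < box#14 < box#15

The consecutive links are each given: box#16 < box#17; box#17 < box#12; box#12 < box#4; box#4 < box#13; box#13 < box#1; box#1 < box#9; box#9 < box#6; box#6 < box#7; box#7 < box#3; box#3 < box#14; box#14 < box#15.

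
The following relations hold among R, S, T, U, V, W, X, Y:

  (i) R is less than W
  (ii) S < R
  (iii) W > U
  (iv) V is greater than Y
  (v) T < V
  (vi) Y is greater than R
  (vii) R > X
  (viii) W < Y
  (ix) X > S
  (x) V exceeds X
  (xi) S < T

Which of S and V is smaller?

The relevant relations are S < X; X < R; R < W; W < Y; Y < V.
Together: S < X < R < W < Y < V.
So S < V; S is the smaller of the two.

S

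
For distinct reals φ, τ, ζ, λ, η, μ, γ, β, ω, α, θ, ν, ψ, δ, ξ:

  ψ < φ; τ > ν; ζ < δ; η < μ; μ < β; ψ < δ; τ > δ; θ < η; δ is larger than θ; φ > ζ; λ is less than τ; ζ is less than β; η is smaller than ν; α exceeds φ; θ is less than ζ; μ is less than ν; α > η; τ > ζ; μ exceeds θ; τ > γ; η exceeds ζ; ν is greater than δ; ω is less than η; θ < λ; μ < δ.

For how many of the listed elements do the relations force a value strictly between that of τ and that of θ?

The relations place θ below τ. An element lies strictly between them when it is forced above θ and also forced below τ.
Above θ: {λ, ζ, η, μ, β, δ, ν, φ, α}. Below τ: {ω, λ, ζ, η, ψ, μ, γ, δ, ν}.
Intersection: {λ, ζ, η, μ, δ, ν} — 6.

6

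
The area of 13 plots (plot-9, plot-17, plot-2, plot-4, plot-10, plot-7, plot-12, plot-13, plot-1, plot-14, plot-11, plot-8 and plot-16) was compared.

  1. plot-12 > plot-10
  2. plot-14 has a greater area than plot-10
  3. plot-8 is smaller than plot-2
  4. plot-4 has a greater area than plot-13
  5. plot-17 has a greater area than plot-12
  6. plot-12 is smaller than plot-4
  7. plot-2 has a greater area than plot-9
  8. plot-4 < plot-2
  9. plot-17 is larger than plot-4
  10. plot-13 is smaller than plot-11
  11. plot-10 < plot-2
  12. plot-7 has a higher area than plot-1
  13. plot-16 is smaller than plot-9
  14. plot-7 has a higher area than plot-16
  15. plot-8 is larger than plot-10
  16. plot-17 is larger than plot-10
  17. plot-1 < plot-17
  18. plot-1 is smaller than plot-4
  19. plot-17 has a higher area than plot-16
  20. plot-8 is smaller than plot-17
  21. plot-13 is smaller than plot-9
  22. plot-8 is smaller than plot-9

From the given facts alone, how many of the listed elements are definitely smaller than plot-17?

7

The elements the relations force below plot-17 are plot-16, plot-1, plot-13, plot-10, plot-12, plot-4, plot-8 — no chain reaches any other.
That is 7.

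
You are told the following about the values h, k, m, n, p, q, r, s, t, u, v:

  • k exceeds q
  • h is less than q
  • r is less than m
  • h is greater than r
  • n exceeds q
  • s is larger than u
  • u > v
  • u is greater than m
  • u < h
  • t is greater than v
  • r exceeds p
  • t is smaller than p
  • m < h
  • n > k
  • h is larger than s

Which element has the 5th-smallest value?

m

Chaining the given pairs: v < t < p < r < m < u < s < h < q < k < n.
Counting 5 from the smallest end gives m.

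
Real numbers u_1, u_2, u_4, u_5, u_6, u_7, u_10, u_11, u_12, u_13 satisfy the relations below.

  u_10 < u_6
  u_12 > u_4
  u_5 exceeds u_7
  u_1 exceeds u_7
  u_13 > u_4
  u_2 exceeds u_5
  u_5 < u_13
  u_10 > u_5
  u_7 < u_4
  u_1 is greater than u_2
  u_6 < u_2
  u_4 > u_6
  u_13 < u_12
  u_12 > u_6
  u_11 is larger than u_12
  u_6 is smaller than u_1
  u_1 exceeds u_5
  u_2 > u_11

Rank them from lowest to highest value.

The consecutive links are each given: u_7 < u_5; u_5 < u_10; u_10 < u_6; u_6 < u_4; u_4 < u_13; u_13 < u_12; u_12 < u_11; u_11 < u_2; u_2 < u_1.

u_7 < u_5 < u_10 < u_6 < u_4 < u_13 < u_12 < u_11 < u_2 < u_1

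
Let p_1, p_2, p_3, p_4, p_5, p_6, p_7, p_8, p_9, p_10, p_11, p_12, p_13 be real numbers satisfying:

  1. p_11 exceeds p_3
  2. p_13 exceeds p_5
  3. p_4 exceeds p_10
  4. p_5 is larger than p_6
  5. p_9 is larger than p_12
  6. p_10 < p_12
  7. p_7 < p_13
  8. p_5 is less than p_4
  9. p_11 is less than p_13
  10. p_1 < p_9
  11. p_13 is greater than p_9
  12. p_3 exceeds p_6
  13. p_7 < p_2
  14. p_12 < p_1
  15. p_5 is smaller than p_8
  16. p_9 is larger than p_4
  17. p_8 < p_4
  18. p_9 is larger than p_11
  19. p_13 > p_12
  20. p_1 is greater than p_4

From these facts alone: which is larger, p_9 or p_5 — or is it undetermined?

p_9

Chaining the given relations: p_5 < p_8 < p_4 < p_1 < p_9.
So p_9 is larger.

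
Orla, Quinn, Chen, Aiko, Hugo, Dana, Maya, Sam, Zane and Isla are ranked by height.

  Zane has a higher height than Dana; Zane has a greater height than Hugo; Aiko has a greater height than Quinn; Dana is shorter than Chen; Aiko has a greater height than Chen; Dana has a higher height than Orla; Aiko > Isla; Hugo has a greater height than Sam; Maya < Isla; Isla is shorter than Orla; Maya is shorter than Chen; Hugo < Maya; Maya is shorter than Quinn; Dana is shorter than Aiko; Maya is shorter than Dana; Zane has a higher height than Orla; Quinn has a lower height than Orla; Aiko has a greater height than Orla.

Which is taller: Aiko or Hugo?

Hugo < Maya < Isla < Orla < Dana < Chen < Aiko, by transitivity through Maya, Isla, Orla, Dana, Chen.
So Hugo < Aiko; Aiko is the taller of the two.

Aiko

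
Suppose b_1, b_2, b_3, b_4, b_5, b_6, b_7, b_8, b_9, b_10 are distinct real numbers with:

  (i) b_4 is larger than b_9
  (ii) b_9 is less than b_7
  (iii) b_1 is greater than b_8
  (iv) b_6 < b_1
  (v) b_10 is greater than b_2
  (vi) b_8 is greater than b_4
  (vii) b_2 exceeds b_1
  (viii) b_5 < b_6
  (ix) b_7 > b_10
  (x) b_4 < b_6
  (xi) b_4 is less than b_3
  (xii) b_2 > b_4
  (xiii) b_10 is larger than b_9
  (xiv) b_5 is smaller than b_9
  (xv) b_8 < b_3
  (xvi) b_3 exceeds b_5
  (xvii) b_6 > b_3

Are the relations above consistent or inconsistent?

consistent

Every relation is compatible with b_5 < b_9 < b_4 < b_8 < b_3 < b_6 < b_1 < b_2 < b_10 < b_7; the set is consistent.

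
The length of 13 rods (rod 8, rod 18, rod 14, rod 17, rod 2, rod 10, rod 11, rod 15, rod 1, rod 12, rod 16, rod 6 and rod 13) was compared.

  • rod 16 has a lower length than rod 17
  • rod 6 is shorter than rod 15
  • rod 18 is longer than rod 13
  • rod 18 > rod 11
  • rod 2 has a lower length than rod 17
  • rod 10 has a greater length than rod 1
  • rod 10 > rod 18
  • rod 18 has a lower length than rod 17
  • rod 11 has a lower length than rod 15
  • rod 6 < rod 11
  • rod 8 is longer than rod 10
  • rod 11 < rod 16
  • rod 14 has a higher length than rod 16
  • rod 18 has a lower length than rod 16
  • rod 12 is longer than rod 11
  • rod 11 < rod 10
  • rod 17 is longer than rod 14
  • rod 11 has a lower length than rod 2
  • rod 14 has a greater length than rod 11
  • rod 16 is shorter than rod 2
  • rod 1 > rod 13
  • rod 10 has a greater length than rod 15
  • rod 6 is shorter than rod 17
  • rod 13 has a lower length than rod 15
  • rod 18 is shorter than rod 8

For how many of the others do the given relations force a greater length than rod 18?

From rod 18 the given relations immediately reach rod 16, rod 10, rod 17, rod 8.
From those, rod 2, rod 14 — 6 in total.
No other element is forced above rod 18 by the given relations, so the count is 6.

6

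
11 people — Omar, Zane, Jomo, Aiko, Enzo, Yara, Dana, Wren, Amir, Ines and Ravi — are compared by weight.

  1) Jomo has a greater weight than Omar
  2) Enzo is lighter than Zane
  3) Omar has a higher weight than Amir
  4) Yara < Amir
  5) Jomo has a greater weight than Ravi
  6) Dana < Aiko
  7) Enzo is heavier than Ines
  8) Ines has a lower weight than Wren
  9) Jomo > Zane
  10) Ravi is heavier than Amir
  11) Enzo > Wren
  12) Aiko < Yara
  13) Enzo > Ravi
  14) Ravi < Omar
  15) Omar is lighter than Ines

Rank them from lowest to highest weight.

The consecutive links are each given: Dana < Aiko; Aiko < Yara; Yara < Amir; Amir < Ravi; Ravi < Omar; Omar < Ines; Ines < Wren; Wren < Enzo; Enzo < Zane; Zane < Jomo.

Dana < Aiko < Yara < Amir < Ravi < Omar < Ines < Wren < Enzo < Zane < Jomo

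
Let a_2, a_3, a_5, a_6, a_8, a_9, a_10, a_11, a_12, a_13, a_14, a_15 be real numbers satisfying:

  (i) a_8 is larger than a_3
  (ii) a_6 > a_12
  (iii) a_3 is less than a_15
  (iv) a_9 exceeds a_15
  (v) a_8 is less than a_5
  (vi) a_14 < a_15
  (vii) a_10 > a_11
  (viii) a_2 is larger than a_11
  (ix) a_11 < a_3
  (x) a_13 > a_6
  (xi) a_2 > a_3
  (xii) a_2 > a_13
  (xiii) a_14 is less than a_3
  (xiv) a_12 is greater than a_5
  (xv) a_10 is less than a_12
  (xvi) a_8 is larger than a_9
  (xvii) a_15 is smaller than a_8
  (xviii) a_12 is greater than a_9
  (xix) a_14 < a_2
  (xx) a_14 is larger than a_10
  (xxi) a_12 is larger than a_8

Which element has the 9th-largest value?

Piecing the relations together gives one ordering: a_11 < a_10 < a_14 < a_3 < a_15 < a_9 < a_8 < a_5 < a_12 < a_6 < a_13 < a_2.
Counting 9 from the largest end gives a_3.

a_3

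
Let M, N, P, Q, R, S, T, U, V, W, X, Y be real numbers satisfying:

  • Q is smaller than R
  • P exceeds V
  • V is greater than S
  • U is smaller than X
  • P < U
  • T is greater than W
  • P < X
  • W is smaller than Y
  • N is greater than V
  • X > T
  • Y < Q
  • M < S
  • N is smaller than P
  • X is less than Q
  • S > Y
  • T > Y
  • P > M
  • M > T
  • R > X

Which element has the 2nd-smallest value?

Y

The consecutive relations fix a unique order: W < Y < T < M < S < V < N < P < U < X < Q < R.
The 2nd smallest is Y.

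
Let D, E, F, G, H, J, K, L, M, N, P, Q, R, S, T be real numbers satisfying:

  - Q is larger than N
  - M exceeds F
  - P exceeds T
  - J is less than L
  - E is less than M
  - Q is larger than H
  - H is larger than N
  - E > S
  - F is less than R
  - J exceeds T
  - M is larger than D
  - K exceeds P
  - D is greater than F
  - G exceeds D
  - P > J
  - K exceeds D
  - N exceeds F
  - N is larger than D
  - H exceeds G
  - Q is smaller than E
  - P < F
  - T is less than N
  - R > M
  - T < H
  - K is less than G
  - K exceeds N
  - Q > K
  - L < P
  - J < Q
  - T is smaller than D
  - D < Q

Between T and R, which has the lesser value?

T

T < J and J < L give T < L.
With L < P: T < J < L < P.
Then P < F extends the chain to F.
With F < D: T < J < L < P < F < D.
With D < N: T < J < L < P < F < D < N.
With N < K: T < J < L < P < F < D < N < K.
With K < G: T < J < L < P < F < D < N < K < G.
With G < H: T < J < L < P < F < D < N < K < G < H.
With H < Q: T < J < L < P < F < D < N < K < G < H < Q.
With Q < E: T < J < L < P < F < D < N < K < G < H < Q < E.
Then E < M extends the chain to M.
With M < R: T < J < L < P < F < D < N < K < G < H < Q < E < M < R.
So T < R; T is the smaller of the two.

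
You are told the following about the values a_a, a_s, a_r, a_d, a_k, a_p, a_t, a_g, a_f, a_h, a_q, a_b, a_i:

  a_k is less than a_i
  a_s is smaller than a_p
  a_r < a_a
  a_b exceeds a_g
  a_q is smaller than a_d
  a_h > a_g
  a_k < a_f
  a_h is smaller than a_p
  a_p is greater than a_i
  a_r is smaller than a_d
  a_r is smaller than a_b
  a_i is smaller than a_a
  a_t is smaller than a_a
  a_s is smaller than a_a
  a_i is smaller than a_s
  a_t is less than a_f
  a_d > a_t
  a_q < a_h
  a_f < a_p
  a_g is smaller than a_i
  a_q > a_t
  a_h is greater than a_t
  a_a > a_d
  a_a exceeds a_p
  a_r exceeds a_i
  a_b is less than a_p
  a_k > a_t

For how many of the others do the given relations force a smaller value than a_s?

The elements the relations force below a_s are a_t, a_g, a_k, a_i — no chain reaches any other.
That is 4.

4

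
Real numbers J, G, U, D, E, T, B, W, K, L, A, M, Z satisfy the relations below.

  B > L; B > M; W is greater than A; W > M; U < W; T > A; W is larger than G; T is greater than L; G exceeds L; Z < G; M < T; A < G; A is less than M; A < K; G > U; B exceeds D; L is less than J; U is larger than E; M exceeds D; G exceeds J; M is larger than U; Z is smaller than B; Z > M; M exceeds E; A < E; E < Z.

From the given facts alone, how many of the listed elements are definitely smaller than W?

The elements the relations force below W are A, E, U, D, L, M, J, Z, G — no chain reaches any other.
That is 9.

9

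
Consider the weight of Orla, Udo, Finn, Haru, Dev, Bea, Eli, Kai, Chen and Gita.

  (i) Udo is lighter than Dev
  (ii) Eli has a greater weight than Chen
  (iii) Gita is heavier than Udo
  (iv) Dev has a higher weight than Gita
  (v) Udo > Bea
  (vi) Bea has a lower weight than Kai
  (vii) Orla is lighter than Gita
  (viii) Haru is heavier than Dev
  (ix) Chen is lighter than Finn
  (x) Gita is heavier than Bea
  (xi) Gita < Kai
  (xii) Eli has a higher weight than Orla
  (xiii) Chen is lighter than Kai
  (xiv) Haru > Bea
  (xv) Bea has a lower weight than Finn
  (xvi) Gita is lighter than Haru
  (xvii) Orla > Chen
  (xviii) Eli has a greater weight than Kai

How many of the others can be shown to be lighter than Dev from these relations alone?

5

Directly below Dev: Udo, Gita.
One step further: Bea, Orla (4 so far).
One step further: Chen (5 so far).
No other element is forced below Dev by the given relations, so the count is 5.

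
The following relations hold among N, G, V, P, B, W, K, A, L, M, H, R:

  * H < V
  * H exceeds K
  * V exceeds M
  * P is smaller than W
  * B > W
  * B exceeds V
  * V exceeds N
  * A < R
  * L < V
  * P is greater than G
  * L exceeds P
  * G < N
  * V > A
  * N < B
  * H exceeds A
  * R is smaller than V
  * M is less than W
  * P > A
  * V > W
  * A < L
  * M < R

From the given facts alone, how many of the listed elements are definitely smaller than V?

The elements the relations force below V are K, A, G, M, R, H, N, P, L, W — no chain reaches any other.
That is 10.

10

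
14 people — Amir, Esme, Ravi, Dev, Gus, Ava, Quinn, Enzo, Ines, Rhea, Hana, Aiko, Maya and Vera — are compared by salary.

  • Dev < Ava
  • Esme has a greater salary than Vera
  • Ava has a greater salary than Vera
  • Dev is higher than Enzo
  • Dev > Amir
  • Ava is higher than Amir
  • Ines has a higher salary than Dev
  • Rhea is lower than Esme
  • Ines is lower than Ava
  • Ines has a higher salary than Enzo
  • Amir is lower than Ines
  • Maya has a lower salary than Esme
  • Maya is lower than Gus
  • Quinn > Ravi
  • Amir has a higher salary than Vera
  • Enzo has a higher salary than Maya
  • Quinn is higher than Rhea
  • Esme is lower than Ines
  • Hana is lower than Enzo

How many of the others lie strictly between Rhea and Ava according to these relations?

Chaining upward from Rhea reaches: Quinn, Esme, Ines.
Chaining downward from Ava reaches: Vera, Maya, Hana, Enzo, Amir, Dev, Esme, Ines.
Strictly between Rhea and Ava are those in both lists: Esme, Ines — 2 elements.

2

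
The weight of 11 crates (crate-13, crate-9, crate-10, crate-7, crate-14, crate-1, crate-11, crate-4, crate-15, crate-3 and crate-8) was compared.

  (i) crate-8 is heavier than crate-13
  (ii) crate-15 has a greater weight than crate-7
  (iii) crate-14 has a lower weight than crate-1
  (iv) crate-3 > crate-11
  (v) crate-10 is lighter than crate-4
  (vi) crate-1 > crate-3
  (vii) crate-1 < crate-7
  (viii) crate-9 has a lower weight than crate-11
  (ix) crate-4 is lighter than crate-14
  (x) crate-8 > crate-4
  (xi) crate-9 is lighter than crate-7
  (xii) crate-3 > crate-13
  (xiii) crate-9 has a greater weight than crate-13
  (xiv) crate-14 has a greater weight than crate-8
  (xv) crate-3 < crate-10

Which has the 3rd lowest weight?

Piecing the relations together gives one ordering: crate-13 < crate-9 < crate-11 < crate-3 < crate-10 < crate-4 < crate-8 < crate-14 < crate-1 < crate-7 < crate-15.
Counting 3 from the smallest end gives crate-11.

crate-11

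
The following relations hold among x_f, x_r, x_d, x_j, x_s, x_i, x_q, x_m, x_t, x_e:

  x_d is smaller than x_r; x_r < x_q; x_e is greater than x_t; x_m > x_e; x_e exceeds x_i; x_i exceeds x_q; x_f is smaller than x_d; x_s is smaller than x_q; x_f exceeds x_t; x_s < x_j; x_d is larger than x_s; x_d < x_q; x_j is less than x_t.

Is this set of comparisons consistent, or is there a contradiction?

The single ordering x_s < x_j < x_t < x_f < x_d < x_r < x_q < x_i < x_e < x_m satisfies every listed relation, so no contradiction arises.

consistent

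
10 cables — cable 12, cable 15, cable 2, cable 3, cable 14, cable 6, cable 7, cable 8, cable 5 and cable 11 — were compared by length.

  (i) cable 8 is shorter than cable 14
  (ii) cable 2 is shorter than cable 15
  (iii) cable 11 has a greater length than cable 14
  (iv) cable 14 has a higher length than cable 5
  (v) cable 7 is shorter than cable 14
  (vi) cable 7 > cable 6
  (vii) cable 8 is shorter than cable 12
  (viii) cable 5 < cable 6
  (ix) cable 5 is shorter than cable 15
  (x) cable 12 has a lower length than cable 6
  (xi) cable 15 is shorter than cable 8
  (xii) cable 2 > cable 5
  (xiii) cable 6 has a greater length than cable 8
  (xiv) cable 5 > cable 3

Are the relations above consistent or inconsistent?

consistent

Every relation is compatible with cable 3 < cable 5 < cable 2 < cable 15 < cable 8 < cable 12 < cable 6 < cable 7 < cable 14 < cable 11; the set is consistent.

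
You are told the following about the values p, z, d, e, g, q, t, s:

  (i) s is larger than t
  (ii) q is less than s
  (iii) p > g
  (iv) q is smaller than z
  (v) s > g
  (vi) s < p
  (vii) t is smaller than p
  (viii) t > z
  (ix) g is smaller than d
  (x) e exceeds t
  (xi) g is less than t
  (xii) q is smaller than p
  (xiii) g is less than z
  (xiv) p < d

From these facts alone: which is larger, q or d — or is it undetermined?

d

Chaining the given relations: q < z < t < s < p < d.
So d is larger.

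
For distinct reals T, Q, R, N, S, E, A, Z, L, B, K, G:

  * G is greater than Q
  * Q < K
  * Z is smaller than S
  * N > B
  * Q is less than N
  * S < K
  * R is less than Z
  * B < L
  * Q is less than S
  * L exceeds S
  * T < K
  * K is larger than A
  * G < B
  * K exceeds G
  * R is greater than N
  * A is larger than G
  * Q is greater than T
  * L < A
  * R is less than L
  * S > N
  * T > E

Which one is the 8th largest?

Piecing the relations together gives one ordering: E < T < Q < G < B < N < R < Z < S < L < A < K.
The 8th largest is B.

B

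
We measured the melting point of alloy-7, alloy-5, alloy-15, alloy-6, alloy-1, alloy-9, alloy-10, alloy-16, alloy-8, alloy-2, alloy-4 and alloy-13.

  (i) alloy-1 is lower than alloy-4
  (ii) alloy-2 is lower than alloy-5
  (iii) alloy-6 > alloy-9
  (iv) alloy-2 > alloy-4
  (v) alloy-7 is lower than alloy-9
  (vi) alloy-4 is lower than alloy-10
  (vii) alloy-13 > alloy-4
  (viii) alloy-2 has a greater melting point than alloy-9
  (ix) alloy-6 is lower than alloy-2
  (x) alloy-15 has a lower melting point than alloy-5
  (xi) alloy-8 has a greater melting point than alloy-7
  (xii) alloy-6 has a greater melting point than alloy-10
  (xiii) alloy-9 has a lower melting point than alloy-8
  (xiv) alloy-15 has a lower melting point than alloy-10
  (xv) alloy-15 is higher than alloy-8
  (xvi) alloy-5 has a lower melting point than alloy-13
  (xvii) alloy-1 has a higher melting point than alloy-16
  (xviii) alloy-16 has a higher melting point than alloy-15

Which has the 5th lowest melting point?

alloy-16

The consecutive relations fix a unique order: alloy-7 < alloy-9 < alloy-8 < alloy-15 < alloy-16 < alloy-1 < alloy-4 < alloy-10 < alloy-6 < alloy-2 < alloy-5 < alloy-13.
Counting 5 from the smallest end gives alloy-16.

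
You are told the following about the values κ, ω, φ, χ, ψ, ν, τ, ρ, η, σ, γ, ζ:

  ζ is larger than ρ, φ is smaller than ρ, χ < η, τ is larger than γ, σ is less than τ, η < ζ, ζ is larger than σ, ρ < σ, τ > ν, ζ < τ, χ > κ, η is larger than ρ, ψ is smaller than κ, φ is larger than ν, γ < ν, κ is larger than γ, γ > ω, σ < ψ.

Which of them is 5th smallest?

Piecing the relations together gives one ordering: ω < γ < ν < φ < ρ < σ < ψ < κ < χ < η < ζ < τ.
The 5th smallest is ρ.

ρ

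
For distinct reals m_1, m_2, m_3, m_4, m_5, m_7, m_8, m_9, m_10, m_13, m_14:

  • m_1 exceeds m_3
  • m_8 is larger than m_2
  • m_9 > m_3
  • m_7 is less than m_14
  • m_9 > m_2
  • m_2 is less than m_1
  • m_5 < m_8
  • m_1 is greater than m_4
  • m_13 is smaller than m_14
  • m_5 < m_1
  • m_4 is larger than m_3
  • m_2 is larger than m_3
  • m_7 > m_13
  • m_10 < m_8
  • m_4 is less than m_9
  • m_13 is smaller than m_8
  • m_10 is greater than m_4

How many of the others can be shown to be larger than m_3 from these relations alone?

6

From m_3 the given relations immediately reach m_4, m_2, m_9, m_1.
From those, m_10, m_8 — 6 in total.
No other element is forced above m_3 by the given relations, so the count is 6.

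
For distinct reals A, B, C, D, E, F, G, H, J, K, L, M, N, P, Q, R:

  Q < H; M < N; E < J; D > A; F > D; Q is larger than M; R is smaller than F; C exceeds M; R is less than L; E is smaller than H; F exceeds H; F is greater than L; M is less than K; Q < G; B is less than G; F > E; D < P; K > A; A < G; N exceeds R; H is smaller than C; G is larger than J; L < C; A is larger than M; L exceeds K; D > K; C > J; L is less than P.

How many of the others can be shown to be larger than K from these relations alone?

From K the given relations immediately reach L, D.
From those, C, P, F — 5 in total.
Nothing else is reachable above K; 5 in all.

5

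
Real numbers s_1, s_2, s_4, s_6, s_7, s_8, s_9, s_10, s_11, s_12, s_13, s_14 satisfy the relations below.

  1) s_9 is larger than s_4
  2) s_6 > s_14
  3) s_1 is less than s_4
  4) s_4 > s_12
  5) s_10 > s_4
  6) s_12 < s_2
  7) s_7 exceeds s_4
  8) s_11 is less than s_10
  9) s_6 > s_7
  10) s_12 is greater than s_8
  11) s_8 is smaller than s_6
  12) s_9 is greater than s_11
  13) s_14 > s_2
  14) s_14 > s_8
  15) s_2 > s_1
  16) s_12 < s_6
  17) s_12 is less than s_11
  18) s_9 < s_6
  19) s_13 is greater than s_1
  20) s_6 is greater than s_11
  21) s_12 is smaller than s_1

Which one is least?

s_12 is not least since s_8 < s_12; s_1 is not least since s_12 < s_1; s_11 is not least since s_12 < s_11; s_2 is not least since s_1 < s_2; s_4 is not least since s_1 < s_4; s_13 is not least since s_1 < s_13; s_7 is not least since s_4 < s_7; s_10 is not least since s_11 < s_10; s_14 is not least since s_2 < s_14; s_9 is not least since s_11 < s_9; s_6 is not least since s_14 < s_6.
Only s_8 has nothing below it, so s_8 is the least.

s_8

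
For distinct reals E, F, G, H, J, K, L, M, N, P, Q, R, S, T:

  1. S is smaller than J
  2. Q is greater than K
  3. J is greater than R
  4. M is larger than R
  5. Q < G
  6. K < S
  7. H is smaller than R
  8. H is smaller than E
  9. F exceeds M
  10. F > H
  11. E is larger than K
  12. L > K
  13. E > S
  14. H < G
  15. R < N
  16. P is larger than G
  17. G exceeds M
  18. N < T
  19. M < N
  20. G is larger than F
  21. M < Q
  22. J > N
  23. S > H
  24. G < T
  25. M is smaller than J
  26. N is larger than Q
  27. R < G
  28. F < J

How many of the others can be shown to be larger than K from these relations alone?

From K the given relations immediately reach Q, S, E, L.
From those, G, N, J — 7 in total.
From those, T, P — 9 in total.
No other element is forced above K by the given relations, so the count is 9.

9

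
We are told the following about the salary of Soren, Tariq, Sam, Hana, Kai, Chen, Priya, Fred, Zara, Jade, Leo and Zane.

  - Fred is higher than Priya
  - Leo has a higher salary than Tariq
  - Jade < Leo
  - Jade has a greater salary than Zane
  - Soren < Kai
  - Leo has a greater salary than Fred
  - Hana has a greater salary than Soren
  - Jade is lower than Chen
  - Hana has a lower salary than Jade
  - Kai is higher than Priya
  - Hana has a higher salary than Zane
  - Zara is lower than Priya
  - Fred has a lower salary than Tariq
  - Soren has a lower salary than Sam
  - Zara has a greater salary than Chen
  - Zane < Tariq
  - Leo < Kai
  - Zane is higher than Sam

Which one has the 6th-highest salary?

Piecing the relations together gives one ordering: Soren < Sam < Zane < Hana < Jade < Chen < Zara < Priya < Fred < Tariq < Leo < Kai.
Counting 6 from the largest end gives Zara.

Zara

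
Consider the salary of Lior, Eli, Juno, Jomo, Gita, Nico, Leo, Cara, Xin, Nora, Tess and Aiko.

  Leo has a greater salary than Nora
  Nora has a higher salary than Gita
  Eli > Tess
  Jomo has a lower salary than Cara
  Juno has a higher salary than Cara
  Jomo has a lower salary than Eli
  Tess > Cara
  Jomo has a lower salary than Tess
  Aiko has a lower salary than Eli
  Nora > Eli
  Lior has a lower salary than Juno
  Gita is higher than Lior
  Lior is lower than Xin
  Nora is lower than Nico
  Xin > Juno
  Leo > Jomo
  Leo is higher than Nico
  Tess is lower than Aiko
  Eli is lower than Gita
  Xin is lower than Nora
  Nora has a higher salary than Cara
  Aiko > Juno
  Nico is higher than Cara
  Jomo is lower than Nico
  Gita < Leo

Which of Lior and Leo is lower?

Lior

Lior < Juno < Aiko < Eli < Gita < Nora < Nico < Leo, by transitivity through Juno, Aiko, Eli, Gita, Nora, Nico.
So Lior < Leo; Lior is the lower of the two.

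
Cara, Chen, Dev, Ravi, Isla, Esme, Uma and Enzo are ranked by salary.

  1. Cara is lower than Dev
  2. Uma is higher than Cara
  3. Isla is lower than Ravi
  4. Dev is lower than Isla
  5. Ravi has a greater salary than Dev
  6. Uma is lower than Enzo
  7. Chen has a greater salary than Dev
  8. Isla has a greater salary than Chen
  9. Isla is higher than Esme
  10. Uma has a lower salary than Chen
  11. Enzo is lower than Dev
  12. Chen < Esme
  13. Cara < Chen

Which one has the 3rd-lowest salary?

The consecutive relations fix a unique order: Cara < Uma < Enzo < Dev < Chen < Esme < Isla < Ravi.
Counting 3 from the smallest end gives Enzo.

Enzo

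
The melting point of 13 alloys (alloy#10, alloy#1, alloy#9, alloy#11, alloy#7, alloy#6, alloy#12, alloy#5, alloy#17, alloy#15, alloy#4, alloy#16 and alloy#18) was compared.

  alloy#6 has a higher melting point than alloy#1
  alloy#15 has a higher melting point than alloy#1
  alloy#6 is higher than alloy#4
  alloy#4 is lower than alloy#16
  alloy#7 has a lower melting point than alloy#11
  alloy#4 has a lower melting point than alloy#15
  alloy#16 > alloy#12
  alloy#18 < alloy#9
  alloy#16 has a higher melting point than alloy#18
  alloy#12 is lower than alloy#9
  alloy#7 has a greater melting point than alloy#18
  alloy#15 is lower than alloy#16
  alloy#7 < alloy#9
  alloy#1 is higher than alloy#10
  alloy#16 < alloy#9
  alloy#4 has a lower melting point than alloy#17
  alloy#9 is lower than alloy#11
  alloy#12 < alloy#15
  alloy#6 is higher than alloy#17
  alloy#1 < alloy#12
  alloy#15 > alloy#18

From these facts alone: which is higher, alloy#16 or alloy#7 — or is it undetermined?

Following every chain through alloy#16: above alloy#16 we get alloy#9, alloy#11; below alloy#16 we get alloy#10, alloy#1, alloy#18, alloy#12, alloy#4, alloy#15.
alloy#7 is not reached, and no chain runs the other way from alloy#7 to alloy#16.
So the given relations leave the order of alloy#16 and alloy#7 undetermined.

undetermined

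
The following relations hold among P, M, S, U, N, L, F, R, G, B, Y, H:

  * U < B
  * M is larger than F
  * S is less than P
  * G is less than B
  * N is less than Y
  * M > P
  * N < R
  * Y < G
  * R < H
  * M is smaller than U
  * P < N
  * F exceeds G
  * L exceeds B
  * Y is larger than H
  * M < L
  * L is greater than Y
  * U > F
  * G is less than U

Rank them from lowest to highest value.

S < P < N < R < H < Y < G < F < M < U < B < L

Nothing is placed below S, so it is least; from there S < P; P < N; N < R; R < H; H < Y; Y < G; G < F; F < M; M < U; U < B; B < L, each given directly.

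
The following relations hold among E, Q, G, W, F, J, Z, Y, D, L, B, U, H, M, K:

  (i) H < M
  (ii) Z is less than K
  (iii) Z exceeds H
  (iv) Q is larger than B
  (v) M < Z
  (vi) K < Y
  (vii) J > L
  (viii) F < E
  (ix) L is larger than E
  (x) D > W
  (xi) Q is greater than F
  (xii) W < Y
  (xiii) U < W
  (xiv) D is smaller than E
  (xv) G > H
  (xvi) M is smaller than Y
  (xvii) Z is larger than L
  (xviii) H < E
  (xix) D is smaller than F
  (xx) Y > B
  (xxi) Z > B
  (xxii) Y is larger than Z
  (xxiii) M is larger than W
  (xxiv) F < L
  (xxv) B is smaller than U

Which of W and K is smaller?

Following the relations from W: W < D < E < L < Z < K.
So W < K; W is the smaller of the two.

W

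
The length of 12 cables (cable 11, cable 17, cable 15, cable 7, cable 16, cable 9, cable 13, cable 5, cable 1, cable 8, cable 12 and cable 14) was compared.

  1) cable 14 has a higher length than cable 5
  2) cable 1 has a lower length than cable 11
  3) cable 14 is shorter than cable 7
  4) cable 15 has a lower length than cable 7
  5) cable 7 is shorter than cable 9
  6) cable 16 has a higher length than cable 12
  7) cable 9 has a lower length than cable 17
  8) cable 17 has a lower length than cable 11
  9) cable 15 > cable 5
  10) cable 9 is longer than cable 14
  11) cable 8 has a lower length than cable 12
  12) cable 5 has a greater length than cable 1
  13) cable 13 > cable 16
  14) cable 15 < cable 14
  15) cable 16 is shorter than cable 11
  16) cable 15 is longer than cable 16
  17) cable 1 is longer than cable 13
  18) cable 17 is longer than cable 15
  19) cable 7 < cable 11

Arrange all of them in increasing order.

cable 8 < cable 12 < cable 16 < cable 13 < cable 1 < cable 5 < cable 15 < cable 14 < cable 7 < cable 9 < cable 17 < cable 11

Each adjacent pair is fixed by a given relation: cable 8 < cable 12; cable 12 < cable 16; cable 16 < cable 13; cable 13 < cable 1; cable 1 < cable 5; cable 5 < cable 15; cable 15 < cable 14; cable 14 < cable 7; cable 7 < cable 9; cable 9 < cable 17; cable 17 < cable 11. Chaining them end to end gives the full order.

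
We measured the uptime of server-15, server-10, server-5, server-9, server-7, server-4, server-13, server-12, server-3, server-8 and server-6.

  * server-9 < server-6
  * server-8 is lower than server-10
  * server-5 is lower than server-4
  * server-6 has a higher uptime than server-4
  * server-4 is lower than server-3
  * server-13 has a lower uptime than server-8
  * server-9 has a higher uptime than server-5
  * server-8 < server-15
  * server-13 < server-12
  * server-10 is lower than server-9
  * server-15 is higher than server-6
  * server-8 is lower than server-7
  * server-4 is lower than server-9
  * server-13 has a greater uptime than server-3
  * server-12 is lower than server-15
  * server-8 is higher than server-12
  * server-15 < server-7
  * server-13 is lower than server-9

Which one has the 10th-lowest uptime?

Chaining the given pairs: server-5 < server-4 < server-3 < server-13 < server-12 < server-8 < server-10 < server-9 < server-6 < server-15 < server-7.
Counting 10 from the smallest end gives server-15.

server-15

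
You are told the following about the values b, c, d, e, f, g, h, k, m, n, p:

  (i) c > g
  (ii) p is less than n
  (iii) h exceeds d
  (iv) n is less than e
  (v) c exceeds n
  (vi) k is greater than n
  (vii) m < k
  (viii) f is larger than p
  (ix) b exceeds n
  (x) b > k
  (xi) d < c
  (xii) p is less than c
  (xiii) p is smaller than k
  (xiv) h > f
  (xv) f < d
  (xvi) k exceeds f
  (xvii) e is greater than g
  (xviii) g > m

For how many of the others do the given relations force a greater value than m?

5

From m the given relations immediately reach g, k.
From those, c, b, e — 5 in total.
Nothing else is reachable above m; 5 in all.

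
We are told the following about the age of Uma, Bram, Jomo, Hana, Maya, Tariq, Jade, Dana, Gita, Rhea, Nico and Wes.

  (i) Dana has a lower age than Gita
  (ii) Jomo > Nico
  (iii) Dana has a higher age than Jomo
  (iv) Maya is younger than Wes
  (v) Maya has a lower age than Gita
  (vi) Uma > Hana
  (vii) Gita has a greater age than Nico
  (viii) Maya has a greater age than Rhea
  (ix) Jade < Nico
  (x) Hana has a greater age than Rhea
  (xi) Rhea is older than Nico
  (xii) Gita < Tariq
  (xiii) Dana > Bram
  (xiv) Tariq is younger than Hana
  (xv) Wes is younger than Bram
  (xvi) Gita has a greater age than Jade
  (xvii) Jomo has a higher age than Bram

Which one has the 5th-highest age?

Dana

Chaining the given pairs: Jade < Nico < Rhea < Maya < Wes < Bram < Jomo < Dana < Gita < Tariq < Hana < Uma.
Counting 5 from the largest end gives Dana.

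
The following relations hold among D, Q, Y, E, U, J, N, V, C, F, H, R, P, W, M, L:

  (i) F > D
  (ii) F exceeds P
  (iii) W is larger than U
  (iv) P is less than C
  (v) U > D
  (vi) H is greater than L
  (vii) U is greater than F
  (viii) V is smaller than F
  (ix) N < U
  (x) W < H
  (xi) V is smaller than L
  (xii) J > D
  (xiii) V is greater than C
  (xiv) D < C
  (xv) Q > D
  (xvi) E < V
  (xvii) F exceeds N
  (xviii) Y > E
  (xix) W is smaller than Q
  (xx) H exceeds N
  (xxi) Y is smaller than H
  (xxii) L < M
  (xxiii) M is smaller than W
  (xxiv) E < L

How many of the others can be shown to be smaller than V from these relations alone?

4

Directly below V: E, C.
One step further: P, D (4 so far).
Nothing else is reachable below V; 4 in all.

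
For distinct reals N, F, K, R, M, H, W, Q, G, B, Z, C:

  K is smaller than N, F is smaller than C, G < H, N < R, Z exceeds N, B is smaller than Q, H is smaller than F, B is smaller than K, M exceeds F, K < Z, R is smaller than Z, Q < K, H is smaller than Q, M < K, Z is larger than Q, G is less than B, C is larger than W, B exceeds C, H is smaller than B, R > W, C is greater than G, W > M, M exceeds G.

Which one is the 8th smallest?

Q

Chaining the given pairs: G < H < F < M < W < C < B < Q < K < N < R < Z.
Counting 8 from the smallest end gives Q.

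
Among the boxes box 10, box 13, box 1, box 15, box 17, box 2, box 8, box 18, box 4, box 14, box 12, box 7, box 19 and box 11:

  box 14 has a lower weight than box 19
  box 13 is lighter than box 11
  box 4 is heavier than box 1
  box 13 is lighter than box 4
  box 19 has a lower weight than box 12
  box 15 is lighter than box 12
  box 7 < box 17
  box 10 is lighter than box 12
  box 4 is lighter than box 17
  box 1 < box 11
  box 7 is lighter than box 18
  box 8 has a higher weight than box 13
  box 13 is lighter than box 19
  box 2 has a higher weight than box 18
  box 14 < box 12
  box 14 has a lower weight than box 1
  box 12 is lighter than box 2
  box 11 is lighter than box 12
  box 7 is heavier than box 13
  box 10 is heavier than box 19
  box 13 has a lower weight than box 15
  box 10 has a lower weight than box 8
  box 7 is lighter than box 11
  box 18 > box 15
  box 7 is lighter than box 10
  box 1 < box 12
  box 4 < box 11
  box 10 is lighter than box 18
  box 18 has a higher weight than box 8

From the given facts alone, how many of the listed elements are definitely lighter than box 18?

The elements the relations force below box 18 are box 13, box 7, box 14, box 19, box 15, box 10, box 8 — no chain reaches any other.
That is 7.

7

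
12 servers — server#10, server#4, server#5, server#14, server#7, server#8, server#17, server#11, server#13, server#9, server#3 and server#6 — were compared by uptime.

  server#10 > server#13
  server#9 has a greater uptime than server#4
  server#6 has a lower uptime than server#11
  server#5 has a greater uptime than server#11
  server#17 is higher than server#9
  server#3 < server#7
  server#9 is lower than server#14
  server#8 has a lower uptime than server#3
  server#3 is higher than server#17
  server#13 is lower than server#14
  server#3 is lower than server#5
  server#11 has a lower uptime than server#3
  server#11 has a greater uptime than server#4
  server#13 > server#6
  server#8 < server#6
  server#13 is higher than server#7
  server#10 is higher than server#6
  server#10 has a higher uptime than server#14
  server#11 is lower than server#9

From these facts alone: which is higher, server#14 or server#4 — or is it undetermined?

server#4 < server#11 and server#11 < server#9 give server#4 < server#9.
With server#9 < server#17: server#4 < server#11 < server#9 < server#17.
Then server#17 < server#3 extends the chain to server#3.
Then server#3 < server#7 extends the chain to server#7.
With server#7 < server#13: server#4 < server#11 < server#9 < server#17 < server#3 < server#7 < server#13.
With server#13 < server#14: server#4 < server#11 < server#9 < server#17 < server#3 < server#7 < server#13 < server#14.
So server#14 is higher.

server#14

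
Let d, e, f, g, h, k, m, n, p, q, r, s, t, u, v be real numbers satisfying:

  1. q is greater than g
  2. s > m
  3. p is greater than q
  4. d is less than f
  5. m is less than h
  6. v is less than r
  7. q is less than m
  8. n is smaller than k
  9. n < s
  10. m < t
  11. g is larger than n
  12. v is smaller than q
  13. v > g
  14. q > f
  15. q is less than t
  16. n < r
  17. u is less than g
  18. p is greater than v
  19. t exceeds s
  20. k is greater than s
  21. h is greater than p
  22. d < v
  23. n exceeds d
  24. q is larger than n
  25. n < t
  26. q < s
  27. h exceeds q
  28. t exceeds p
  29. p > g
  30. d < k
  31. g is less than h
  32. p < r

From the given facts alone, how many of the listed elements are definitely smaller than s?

From s the given relations immediately reach n, q, m.
From those, d, g, v, f — 7 in total.
From those, u — 8 in total.
No other element is forced below s by the given relations, so the count is 8.

8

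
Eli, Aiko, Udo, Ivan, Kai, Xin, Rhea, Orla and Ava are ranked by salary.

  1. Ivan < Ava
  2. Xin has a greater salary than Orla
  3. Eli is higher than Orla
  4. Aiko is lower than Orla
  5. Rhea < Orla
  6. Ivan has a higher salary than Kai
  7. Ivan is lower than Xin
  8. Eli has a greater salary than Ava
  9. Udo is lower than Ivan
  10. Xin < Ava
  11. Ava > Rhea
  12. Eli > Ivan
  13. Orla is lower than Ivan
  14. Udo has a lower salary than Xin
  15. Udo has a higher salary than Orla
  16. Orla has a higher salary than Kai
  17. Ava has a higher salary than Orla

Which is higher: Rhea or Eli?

Eli

Rhea < Orla and Orla < Udo give Rhea < Udo.
With Udo < Ivan: Rhea < Orla < Udo < Ivan.
Then Ivan < Xin extends the chain to Xin.
With Xin < Ava: Rhea < Orla < Udo < Ivan < Xin < Ava.
With Ava < Eli: Rhea < Orla < Udo < Ivan < Xin < Ava < Eli.
So Rhea < Eli; Eli is the higher of the two.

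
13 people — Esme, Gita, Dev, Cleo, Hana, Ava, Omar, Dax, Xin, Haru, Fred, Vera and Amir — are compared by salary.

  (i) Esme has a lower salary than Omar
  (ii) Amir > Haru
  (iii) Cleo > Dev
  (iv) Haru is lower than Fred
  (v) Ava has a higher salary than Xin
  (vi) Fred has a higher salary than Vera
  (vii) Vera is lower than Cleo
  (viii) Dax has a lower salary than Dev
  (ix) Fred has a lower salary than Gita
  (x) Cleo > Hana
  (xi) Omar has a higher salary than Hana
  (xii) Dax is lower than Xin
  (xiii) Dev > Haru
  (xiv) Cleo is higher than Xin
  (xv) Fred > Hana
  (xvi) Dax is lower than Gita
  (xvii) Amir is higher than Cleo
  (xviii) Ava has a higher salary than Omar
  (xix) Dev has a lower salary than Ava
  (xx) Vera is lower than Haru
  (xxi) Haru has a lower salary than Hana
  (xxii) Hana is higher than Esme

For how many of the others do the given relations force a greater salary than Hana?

The elements the relations force above Hana are Omar, Cleo, Fred, Amir, Ava, Gita — no chain reaches any other.
That is 6.

6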